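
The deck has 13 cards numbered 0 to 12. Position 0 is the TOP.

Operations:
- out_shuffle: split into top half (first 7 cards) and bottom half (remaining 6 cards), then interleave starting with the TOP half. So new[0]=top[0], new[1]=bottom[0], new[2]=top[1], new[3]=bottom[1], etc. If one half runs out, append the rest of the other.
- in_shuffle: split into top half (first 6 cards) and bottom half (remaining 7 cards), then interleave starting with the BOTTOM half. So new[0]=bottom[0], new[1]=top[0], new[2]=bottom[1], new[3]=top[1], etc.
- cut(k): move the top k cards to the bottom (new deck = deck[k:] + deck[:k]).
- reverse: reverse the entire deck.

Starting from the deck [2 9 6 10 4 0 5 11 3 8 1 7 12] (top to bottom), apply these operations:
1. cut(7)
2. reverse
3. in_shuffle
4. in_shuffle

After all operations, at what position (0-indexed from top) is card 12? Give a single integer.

After op 1 (cut(7)): [11 3 8 1 7 12 2 9 6 10 4 0 5]
After op 2 (reverse): [5 0 4 10 6 9 2 12 7 1 8 3 11]
After op 3 (in_shuffle): [2 5 12 0 7 4 1 10 8 6 3 9 11]
After op 4 (in_shuffle): [1 2 10 5 8 12 6 0 3 7 9 4 11]
Card 12 is at position 5.

Answer: 5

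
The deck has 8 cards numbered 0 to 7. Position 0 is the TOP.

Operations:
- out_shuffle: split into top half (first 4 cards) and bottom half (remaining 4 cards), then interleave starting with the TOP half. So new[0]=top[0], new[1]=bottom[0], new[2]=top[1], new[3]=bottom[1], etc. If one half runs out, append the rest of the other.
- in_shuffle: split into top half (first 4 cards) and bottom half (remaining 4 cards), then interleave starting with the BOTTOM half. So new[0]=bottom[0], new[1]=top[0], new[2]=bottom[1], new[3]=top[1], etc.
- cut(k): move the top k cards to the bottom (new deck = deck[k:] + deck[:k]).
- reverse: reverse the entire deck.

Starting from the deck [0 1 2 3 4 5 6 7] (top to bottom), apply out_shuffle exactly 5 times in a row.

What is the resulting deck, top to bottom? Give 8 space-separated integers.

Answer: 0 2 4 6 1 3 5 7

Derivation:
After op 1 (out_shuffle): [0 4 1 5 2 6 3 7]
After op 2 (out_shuffle): [0 2 4 6 1 3 5 7]
After op 3 (out_shuffle): [0 1 2 3 4 5 6 7]
After op 4 (out_shuffle): [0 4 1 5 2 6 3 7]
After op 5 (out_shuffle): [0 2 4 6 1 3 5 7]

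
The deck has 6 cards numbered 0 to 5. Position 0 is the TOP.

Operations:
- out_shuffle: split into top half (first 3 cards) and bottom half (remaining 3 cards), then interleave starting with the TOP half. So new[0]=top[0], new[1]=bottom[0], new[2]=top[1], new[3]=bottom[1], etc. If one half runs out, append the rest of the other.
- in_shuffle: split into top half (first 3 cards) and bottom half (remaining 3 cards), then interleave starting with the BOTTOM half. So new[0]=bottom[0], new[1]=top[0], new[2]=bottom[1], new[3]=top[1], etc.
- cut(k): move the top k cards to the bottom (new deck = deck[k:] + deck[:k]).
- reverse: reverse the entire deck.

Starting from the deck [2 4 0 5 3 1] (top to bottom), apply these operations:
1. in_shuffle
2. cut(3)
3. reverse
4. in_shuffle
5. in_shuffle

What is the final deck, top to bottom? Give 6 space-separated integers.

After op 1 (in_shuffle): [5 2 3 4 1 0]
After op 2 (cut(3)): [4 1 0 5 2 3]
After op 3 (reverse): [3 2 5 0 1 4]
After op 4 (in_shuffle): [0 3 1 2 4 5]
After op 5 (in_shuffle): [2 0 4 3 5 1]

Answer: 2 0 4 3 5 1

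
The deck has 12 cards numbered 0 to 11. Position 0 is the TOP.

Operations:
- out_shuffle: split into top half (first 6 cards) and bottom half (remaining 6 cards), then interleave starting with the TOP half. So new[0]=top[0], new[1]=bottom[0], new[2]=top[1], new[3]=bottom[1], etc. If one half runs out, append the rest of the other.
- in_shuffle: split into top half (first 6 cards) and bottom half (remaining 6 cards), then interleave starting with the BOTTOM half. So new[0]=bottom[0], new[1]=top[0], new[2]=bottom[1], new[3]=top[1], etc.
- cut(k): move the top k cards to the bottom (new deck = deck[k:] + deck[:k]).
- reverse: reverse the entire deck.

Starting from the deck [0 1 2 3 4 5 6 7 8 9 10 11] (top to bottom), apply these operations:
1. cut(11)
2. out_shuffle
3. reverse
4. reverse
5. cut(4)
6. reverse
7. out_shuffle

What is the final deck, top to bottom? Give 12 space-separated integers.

Answer: 6 9 0 3 5 8 11 2 10 7 4 1

Derivation:
After op 1 (cut(11)): [11 0 1 2 3 4 5 6 7 8 9 10]
After op 2 (out_shuffle): [11 5 0 6 1 7 2 8 3 9 4 10]
After op 3 (reverse): [10 4 9 3 8 2 7 1 6 0 5 11]
After op 4 (reverse): [11 5 0 6 1 7 2 8 3 9 4 10]
After op 5 (cut(4)): [1 7 2 8 3 9 4 10 11 5 0 6]
After op 6 (reverse): [6 0 5 11 10 4 9 3 8 2 7 1]
After op 7 (out_shuffle): [6 9 0 3 5 8 11 2 10 7 4 1]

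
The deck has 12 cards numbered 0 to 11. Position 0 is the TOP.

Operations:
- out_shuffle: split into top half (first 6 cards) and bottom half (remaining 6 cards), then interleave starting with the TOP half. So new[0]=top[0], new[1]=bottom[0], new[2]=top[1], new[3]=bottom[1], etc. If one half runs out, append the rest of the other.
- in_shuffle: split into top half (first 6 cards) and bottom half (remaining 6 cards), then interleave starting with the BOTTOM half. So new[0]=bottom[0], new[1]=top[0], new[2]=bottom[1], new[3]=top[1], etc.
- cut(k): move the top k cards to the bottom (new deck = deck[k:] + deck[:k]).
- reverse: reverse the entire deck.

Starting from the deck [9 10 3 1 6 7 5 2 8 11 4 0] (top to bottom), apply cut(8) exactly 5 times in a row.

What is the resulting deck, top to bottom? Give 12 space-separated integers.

Answer: 6 7 5 2 8 11 4 0 9 10 3 1

Derivation:
After op 1 (cut(8)): [8 11 4 0 9 10 3 1 6 7 5 2]
After op 2 (cut(8)): [6 7 5 2 8 11 4 0 9 10 3 1]
After op 3 (cut(8)): [9 10 3 1 6 7 5 2 8 11 4 0]
After op 4 (cut(8)): [8 11 4 0 9 10 3 1 6 7 5 2]
After op 5 (cut(8)): [6 7 5 2 8 11 4 0 9 10 3 1]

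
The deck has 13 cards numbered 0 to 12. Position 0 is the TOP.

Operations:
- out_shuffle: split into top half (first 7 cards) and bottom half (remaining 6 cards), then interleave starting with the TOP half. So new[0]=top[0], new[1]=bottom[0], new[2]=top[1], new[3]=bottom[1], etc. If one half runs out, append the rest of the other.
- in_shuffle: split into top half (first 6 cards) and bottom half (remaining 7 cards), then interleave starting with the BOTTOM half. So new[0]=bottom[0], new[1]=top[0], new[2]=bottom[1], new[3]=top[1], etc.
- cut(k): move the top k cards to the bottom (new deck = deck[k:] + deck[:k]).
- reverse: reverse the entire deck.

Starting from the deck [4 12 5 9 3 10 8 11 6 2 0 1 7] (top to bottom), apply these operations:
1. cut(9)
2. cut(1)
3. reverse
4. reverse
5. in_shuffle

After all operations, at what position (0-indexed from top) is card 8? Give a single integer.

Answer: 6

Derivation:
After op 1 (cut(9)): [2 0 1 7 4 12 5 9 3 10 8 11 6]
After op 2 (cut(1)): [0 1 7 4 12 5 9 3 10 8 11 6 2]
After op 3 (reverse): [2 6 11 8 10 3 9 5 12 4 7 1 0]
After op 4 (reverse): [0 1 7 4 12 5 9 3 10 8 11 6 2]
After op 5 (in_shuffle): [9 0 3 1 10 7 8 4 11 12 6 5 2]
Card 8 is at position 6.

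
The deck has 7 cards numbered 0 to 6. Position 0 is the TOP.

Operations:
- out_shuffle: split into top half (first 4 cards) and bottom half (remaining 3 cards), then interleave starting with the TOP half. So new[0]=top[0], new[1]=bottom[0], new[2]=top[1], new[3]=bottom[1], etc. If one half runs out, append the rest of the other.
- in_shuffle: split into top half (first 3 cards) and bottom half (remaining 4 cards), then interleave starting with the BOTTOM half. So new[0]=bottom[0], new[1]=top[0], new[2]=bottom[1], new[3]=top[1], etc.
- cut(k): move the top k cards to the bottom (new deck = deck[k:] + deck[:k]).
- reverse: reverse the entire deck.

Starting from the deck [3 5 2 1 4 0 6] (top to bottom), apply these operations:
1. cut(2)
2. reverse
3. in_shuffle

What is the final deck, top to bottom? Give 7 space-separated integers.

Answer: 0 5 4 3 1 6 2

Derivation:
After op 1 (cut(2)): [2 1 4 0 6 3 5]
After op 2 (reverse): [5 3 6 0 4 1 2]
After op 3 (in_shuffle): [0 5 4 3 1 6 2]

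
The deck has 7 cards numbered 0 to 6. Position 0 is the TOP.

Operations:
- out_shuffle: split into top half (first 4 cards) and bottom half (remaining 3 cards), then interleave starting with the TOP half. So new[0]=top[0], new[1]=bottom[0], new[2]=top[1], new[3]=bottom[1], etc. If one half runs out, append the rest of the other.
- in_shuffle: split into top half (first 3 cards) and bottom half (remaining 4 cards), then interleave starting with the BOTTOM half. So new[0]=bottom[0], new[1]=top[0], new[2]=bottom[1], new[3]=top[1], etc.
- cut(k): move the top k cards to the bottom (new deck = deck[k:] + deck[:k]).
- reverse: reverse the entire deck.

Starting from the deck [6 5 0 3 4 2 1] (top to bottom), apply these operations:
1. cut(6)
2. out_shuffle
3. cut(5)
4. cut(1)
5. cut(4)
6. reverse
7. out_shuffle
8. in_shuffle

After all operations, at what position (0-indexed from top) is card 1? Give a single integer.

After op 1 (cut(6)): [1 6 5 0 3 4 2]
After op 2 (out_shuffle): [1 3 6 4 5 2 0]
After op 3 (cut(5)): [2 0 1 3 6 4 5]
After op 4 (cut(1)): [0 1 3 6 4 5 2]
After op 5 (cut(4)): [4 5 2 0 1 3 6]
After op 6 (reverse): [6 3 1 0 2 5 4]
After op 7 (out_shuffle): [6 2 3 5 1 4 0]
After op 8 (in_shuffle): [5 6 1 2 4 3 0]
Card 1 is at position 2.

Answer: 2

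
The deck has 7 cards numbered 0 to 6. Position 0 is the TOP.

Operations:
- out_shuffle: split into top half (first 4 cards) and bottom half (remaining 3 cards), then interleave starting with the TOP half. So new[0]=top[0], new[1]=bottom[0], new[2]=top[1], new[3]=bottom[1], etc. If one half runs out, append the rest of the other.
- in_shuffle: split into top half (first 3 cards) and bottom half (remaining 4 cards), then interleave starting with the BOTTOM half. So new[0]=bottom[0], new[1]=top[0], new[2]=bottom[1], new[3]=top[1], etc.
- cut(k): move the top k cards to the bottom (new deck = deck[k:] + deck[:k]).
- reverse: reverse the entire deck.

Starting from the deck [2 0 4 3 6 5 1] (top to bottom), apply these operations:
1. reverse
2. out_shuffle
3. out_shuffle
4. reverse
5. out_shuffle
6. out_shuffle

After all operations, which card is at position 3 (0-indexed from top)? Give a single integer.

Answer: 1

Derivation:
After op 1 (reverse): [1 5 6 3 4 0 2]
After op 2 (out_shuffle): [1 4 5 0 6 2 3]
After op 3 (out_shuffle): [1 6 4 2 5 3 0]
After op 4 (reverse): [0 3 5 2 4 6 1]
After op 5 (out_shuffle): [0 4 3 6 5 1 2]
After op 6 (out_shuffle): [0 5 4 1 3 2 6]
Position 3: card 1.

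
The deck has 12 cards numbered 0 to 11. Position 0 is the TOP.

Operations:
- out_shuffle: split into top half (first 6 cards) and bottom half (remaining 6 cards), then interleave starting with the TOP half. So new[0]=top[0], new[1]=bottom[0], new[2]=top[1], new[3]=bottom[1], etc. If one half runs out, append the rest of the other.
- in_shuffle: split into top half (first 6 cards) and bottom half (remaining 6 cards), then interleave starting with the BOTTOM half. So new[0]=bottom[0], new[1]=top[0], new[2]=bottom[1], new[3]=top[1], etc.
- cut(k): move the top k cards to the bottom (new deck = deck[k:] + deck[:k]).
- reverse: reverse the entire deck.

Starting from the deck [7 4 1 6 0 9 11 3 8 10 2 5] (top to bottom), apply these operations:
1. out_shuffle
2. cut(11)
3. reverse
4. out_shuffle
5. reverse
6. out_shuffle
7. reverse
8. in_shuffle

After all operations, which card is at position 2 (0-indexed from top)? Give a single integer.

Answer: 7

Derivation:
After op 1 (out_shuffle): [7 11 4 3 1 8 6 10 0 2 9 5]
After op 2 (cut(11)): [5 7 11 4 3 1 8 6 10 0 2 9]
After op 3 (reverse): [9 2 0 10 6 8 1 3 4 11 7 5]
After op 4 (out_shuffle): [9 1 2 3 0 4 10 11 6 7 8 5]
After op 5 (reverse): [5 8 7 6 11 10 4 0 3 2 1 9]
After op 6 (out_shuffle): [5 4 8 0 7 3 6 2 11 1 10 9]
After op 7 (reverse): [9 10 1 11 2 6 3 7 0 8 4 5]
After op 8 (in_shuffle): [3 9 7 10 0 1 8 11 4 2 5 6]
Position 2: card 7.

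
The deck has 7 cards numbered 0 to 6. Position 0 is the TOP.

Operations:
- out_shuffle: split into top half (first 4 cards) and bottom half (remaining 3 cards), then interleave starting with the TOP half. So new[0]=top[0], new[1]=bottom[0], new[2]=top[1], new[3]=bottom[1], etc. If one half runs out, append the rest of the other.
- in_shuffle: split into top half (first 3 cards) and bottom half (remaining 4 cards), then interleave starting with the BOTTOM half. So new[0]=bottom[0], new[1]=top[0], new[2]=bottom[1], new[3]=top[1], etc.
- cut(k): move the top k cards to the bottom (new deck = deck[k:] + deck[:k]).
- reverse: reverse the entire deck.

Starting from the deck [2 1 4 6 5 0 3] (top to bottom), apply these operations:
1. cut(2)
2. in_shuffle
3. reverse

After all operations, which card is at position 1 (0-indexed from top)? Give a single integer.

After op 1 (cut(2)): [4 6 5 0 3 2 1]
After op 2 (in_shuffle): [0 4 3 6 2 5 1]
After op 3 (reverse): [1 5 2 6 3 4 0]
Position 1: card 5.

Answer: 5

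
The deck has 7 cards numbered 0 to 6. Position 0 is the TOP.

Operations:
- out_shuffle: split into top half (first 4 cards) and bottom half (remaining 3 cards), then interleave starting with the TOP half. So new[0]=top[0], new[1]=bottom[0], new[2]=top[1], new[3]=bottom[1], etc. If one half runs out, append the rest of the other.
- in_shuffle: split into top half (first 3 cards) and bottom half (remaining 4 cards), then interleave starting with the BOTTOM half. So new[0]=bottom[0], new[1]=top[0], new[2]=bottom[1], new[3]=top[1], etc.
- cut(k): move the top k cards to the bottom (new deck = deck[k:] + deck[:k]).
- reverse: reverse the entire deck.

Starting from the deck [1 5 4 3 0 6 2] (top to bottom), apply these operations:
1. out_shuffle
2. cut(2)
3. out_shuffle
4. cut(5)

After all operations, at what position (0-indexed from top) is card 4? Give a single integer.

After op 1 (out_shuffle): [1 0 5 6 4 2 3]
After op 2 (cut(2)): [5 6 4 2 3 1 0]
After op 3 (out_shuffle): [5 3 6 1 4 0 2]
After op 4 (cut(5)): [0 2 5 3 6 1 4]
Card 4 is at position 6.

Answer: 6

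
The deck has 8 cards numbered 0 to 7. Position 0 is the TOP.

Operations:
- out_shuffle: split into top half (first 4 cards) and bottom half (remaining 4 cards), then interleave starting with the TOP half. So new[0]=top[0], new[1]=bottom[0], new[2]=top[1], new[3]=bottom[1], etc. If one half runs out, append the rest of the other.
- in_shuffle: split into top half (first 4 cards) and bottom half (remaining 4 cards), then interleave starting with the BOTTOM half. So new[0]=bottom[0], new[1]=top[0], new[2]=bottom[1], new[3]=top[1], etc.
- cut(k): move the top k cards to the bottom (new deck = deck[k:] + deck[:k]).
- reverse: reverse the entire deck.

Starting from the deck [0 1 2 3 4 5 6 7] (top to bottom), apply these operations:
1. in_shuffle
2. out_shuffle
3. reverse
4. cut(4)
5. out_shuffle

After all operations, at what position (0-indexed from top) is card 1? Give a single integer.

Answer: 3

Derivation:
After op 1 (in_shuffle): [4 0 5 1 6 2 7 3]
After op 2 (out_shuffle): [4 6 0 2 5 7 1 3]
After op 3 (reverse): [3 1 7 5 2 0 6 4]
After op 4 (cut(4)): [2 0 6 4 3 1 7 5]
After op 5 (out_shuffle): [2 3 0 1 6 7 4 5]
Card 1 is at position 3.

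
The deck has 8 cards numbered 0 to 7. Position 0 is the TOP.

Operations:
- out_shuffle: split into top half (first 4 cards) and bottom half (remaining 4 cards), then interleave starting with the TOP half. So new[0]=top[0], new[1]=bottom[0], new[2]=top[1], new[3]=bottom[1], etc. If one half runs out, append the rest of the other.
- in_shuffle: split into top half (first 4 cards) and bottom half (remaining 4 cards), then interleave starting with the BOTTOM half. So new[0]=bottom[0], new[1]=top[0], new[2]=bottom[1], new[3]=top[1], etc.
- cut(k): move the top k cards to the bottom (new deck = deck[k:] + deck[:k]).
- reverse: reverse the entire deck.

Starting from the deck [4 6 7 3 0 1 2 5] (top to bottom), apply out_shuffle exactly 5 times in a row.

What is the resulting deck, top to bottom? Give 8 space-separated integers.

Answer: 4 7 0 2 6 3 1 5

Derivation:
After op 1 (out_shuffle): [4 0 6 1 7 2 3 5]
After op 2 (out_shuffle): [4 7 0 2 6 3 1 5]
After op 3 (out_shuffle): [4 6 7 3 0 1 2 5]
After op 4 (out_shuffle): [4 0 6 1 7 2 3 5]
After op 5 (out_shuffle): [4 7 0 2 6 3 1 5]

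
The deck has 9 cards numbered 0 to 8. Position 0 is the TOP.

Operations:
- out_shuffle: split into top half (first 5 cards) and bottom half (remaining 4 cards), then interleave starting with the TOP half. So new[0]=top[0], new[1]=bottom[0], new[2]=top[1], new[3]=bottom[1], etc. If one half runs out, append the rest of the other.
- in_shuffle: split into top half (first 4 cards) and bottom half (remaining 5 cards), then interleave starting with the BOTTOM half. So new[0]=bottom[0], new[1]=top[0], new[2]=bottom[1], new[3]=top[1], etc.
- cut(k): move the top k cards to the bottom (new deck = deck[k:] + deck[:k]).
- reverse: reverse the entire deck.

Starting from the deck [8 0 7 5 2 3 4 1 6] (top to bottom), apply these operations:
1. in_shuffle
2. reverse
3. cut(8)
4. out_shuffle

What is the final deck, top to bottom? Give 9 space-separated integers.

Answer: 2 4 6 0 5 3 1 8 7

Derivation:
After op 1 (in_shuffle): [2 8 3 0 4 7 1 5 6]
After op 2 (reverse): [6 5 1 7 4 0 3 8 2]
After op 3 (cut(8)): [2 6 5 1 7 4 0 3 8]
After op 4 (out_shuffle): [2 4 6 0 5 3 1 8 7]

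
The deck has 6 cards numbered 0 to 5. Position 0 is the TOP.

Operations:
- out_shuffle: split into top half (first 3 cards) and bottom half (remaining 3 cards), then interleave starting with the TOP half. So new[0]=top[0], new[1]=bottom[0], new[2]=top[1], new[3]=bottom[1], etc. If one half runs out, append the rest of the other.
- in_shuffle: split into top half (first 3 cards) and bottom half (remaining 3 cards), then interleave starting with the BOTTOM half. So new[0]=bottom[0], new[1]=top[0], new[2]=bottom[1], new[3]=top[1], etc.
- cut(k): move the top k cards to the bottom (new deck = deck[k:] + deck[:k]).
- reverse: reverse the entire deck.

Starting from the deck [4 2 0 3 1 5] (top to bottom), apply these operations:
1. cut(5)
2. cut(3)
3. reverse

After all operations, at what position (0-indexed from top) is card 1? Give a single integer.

After op 1 (cut(5)): [5 4 2 0 3 1]
After op 2 (cut(3)): [0 3 1 5 4 2]
After op 3 (reverse): [2 4 5 1 3 0]
Card 1 is at position 3.

Answer: 3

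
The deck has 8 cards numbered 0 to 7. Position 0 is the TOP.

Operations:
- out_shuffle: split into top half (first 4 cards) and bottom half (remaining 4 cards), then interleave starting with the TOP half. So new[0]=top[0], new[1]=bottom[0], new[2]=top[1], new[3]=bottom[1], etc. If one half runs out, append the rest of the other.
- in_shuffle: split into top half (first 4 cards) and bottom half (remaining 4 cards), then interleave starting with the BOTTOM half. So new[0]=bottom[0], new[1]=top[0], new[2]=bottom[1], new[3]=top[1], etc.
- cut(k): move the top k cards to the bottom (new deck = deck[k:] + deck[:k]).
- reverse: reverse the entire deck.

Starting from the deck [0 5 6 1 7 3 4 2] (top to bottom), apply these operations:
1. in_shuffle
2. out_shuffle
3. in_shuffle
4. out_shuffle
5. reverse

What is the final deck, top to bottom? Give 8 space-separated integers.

Answer: 6 4 1 2 0 7 5 3

Derivation:
After op 1 (in_shuffle): [7 0 3 5 4 6 2 1]
After op 2 (out_shuffle): [7 4 0 6 3 2 5 1]
After op 3 (in_shuffle): [3 7 2 4 5 0 1 6]
After op 4 (out_shuffle): [3 5 7 0 2 1 4 6]
After op 5 (reverse): [6 4 1 2 0 7 5 3]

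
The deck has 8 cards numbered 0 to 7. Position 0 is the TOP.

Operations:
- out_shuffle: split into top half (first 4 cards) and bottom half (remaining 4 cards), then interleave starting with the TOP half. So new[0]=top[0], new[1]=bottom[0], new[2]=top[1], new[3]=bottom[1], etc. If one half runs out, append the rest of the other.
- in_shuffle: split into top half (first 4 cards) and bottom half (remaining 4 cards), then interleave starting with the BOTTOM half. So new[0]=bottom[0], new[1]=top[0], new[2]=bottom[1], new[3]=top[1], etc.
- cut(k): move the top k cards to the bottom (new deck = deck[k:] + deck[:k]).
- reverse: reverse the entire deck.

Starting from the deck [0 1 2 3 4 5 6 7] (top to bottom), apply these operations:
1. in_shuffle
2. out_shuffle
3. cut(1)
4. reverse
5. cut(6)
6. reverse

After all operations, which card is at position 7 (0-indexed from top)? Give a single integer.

After op 1 (in_shuffle): [4 0 5 1 6 2 7 3]
After op 2 (out_shuffle): [4 6 0 2 5 7 1 3]
After op 3 (cut(1)): [6 0 2 5 7 1 3 4]
After op 4 (reverse): [4 3 1 7 5 2 0 6]
After op 5 (cut(6)): [0 6 4 3 1 7 5 2]
After op 6 (reverse): [2 5 7 1 3 4 6 0]
Position 7: card 0.

Answer: 0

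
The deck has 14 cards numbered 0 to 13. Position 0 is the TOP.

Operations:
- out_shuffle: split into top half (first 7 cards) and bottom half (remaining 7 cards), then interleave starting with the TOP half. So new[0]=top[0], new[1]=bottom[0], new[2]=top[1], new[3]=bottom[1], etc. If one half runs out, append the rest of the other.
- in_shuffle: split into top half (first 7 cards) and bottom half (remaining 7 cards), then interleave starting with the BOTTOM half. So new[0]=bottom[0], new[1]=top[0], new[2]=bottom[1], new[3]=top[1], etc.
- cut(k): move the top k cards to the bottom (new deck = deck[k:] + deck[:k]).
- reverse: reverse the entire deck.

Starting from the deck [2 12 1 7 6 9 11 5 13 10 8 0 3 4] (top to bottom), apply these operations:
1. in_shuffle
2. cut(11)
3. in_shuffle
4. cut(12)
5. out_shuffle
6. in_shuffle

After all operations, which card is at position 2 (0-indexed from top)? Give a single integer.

After op 1 (in_shuffle): [5 2 13 12 10 1 8 7 0 6 3 9 4 11]
After op 2 (cut(11)): [9 4 11 5 2 13 12 10 1 8 7 0 6 3]
After op 3 (in_shuffle): [10 9 1 4 8 11 7 5 0 2 6 13 3 12]
After op 4 (cut(12)): [3 12 10 9 1 4 8 11 7 5 0 2 6 13]
After op 5 (out_shuffle): [3 11 12 7 10 5 9 0 1 2 4 6 8 13]
After op 6 (in_shuffle): [0 3 1 11 2 12 4 7 6 10 8 5 13 9]
Position 2: card 1.

Answer: 1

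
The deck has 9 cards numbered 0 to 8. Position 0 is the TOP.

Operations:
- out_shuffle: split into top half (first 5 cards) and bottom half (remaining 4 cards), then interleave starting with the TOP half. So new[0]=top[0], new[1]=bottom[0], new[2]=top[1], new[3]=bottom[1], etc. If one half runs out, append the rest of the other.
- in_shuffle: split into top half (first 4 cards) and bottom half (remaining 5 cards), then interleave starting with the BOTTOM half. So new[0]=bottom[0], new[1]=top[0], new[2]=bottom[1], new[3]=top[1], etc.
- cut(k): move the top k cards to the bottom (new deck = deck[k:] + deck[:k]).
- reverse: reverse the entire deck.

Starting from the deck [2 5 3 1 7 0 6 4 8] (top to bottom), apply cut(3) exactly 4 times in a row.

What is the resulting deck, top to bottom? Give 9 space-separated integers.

After op 1 (cut(3)): [1 7 0 6 4 8 2 5 3]
After op 2 (cut(3)): [6 4 8 2 5 3 1 7 0]
After op 3 (cut(3)): [2 5 3 1 7 0 6 4 8]
After op 4 (cut(3)): [1 7 0 6 4 8 2 5 3]

Answer: 1 7 0 6 4 8 2 5 3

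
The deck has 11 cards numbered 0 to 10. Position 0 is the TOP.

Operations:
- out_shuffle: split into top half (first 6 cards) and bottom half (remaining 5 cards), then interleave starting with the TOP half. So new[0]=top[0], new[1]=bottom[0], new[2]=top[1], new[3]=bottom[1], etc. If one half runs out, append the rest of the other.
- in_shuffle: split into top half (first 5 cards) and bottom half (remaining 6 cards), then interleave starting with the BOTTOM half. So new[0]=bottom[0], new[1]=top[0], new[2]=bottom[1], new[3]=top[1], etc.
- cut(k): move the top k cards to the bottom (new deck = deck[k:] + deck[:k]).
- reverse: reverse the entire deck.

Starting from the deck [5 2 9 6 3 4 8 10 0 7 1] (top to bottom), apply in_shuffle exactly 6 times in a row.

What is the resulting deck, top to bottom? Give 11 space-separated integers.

Answer: 3 7 6 0 9 10 2 8 5 4 1

Derivation:
After op 1 (in_shuffle): [4 5 8 2 10 9 0 6 7 3 1]
After op 2 (in_shuffle): [9 4 0 5 6 8 7 2 3 10 1]
After op 3 (in_shuffle): [8 9 7 4 2 0 3 5 10 6 1]
After op 4 (in_shuffle): [0 8 3 9 5 7 10 4 6 2 1]
After op 5 (in_shuffle): [7 0 10 8 4 3 6 9 2 5 1]
After op 6 (in_shuffle): [3 7 6 0 9 10 2 8 5 4 1]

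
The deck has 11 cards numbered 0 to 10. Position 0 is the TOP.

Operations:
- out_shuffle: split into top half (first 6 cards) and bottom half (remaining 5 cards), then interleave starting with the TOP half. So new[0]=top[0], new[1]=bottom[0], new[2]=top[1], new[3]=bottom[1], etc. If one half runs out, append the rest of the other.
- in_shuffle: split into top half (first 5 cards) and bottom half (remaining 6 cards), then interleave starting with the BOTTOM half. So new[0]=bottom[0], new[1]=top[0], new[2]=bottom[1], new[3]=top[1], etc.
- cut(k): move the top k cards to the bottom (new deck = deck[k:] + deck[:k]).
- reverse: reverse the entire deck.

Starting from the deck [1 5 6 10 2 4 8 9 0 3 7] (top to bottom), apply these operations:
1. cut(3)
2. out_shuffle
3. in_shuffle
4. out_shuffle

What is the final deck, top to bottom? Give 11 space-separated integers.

After op 1 (cut(3)): [10 2 4 8 9 0 3 7 1 5 6]
After op 2 (out_shuffle): [10 3 2 7 4 1 8 5 9 6 0]
After op 3 (in_shuffle): [1 10 8 3 5 2 9 7 6 4 0]
After op 4 (out_shuffle): [1 9 10 7 8 6 3 4 5 0 2]

Answer: 1 9 10 7 8 6 3 4 5 0 2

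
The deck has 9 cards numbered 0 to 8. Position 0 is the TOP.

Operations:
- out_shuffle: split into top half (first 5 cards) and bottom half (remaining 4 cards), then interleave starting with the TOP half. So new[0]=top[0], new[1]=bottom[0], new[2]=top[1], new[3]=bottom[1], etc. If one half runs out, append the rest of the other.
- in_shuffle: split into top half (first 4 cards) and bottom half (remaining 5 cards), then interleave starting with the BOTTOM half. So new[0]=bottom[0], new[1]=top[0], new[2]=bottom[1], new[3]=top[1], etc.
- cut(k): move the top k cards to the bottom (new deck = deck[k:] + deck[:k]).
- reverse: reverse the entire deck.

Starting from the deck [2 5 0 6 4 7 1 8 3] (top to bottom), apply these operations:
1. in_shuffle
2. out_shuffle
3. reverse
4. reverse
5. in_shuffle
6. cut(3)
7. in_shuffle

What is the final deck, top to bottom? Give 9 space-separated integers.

Answer: 8 0 1 5 7 2 4 3 6

Derivation:
After op 1 (in_shuffle): [4 2 7 5 1 0 8 6 3]
After op 2 (out_shuffle): [4 0 2 8 7 6 5 3 1]
After op 3 (reverse): [1 3 5 6 7 8 2 0 4]
After op 4 (reverse): [4 0 2 8 7 6 5 3 1]
After op 5 (in_shuffle): [7 4 6 0 5 2 3 8 1]
After op 6 (cut(3)): [0 5 2 3 8 1 7 4 6]
After op 7 (in_shuffle): [8 0 1 5 7 2 4 3 6]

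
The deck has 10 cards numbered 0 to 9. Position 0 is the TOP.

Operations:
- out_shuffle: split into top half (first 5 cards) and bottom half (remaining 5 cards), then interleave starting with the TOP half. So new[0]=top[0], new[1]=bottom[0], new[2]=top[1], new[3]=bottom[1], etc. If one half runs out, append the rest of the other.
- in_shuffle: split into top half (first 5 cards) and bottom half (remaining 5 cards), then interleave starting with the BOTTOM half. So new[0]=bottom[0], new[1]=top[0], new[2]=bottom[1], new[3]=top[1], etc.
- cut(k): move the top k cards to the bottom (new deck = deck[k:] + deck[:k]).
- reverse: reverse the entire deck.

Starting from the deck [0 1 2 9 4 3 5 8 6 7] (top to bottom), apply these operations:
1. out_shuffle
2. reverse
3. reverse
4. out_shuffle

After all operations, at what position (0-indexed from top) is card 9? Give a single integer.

Answer: 3

Derivation:
After op 1 (out_shuffle): [0 3 1 5 2 8 9 6 4 7]
After op 2 (reverse): [7 4 6 9 8 2 5 1 3 0]
After op 3 (reverse): [0 3 1 5 2 8 9 6 4 7]
After op 4 (out_shuffle): [0 8 3 9 1 6 5 4 2 7]
Card 9 is at position 3.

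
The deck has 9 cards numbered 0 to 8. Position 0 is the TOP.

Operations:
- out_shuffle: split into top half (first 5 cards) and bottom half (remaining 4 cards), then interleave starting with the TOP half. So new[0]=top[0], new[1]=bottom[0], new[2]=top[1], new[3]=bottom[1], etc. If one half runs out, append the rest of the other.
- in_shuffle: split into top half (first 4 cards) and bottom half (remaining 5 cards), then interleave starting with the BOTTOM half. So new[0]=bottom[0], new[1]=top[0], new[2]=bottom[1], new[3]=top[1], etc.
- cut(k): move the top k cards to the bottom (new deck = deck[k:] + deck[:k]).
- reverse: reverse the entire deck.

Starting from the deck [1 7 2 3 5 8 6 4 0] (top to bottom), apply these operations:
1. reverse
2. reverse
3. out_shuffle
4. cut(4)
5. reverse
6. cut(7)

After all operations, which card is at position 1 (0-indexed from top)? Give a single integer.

Answer: 2

Derivation:
After op 1 (reverse): [0 4 6 8 5 3 2 7 1]
After op 2 (reverse): [1 7 2 3 5 8 6 4 0]
After op 3 (out_shuffle): [1 8 7 6 2 4 3 0 5]
After op 4 (cut(4)): [2 4 3 0 5 1 8 7 6]
After op 5 (reverse): [6 7 8 1 5 0 3 4 2]
After op 6 (cut(7)): [4 2 6 7 8 1 5 0 3]
Position 1: card 2.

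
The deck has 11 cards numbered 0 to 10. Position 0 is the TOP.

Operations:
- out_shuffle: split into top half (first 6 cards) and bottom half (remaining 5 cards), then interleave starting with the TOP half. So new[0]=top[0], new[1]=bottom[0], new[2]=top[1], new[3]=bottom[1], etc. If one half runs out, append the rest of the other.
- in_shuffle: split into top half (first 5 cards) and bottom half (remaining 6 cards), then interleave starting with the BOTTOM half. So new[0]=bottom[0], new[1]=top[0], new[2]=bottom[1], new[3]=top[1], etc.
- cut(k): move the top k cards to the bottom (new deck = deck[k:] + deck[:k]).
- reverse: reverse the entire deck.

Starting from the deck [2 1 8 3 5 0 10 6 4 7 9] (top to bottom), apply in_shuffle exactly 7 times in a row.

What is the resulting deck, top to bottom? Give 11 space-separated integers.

Answer: 6 5 1 7 10 3 2 4 0 8 9

Derivation:
After op 1 (in_shuffle): [0 2 10 1 6 8 4 3 7 5 9]
After op 2 (in_shuffle): [8 0 4 2 3 10 7 1 5 6 9]
After op 3 (in_shuffle): [10 8 7 0 1 4 5 2 6 3 9]
After op 4 (in_shuffle): [4 10 5 8 2 7 6 0 3 1 9]
After op 5 (in_shuffle): [7 4 6 10 0 5 3 8 1 2 9]
After op 6 (in_shuffle): [5 7 3 4 8 6 1 10 2 0 9]
After op 7 (in_shuffle): [6 5 1 7 10 3 2 4 0 8 9]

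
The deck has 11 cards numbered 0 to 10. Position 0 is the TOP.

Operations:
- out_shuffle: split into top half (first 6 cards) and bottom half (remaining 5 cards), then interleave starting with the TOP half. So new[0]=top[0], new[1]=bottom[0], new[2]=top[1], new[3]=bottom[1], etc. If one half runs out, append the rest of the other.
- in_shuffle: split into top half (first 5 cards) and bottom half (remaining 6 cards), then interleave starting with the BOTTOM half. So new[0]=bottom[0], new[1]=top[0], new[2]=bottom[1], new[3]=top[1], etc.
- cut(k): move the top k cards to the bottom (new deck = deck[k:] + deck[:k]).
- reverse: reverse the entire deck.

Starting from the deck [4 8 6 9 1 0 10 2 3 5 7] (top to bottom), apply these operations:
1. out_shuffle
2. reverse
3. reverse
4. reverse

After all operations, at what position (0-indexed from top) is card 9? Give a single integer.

Answer: 4

Derivation:
After op 1 (out_shuffle): [4 10 8 2 6 3 9 5 1 7 0]
After op 2 (reverse): [0 7 1 5 9 3 6 2 8 10 4]
After op 3 (reverse): [4 10 8 2 6 3 9 5 1 7 0]
After op 4 (reverse): [0 7 1 5 9 3 6 2 8 10 4]
Card 9 is at position 4.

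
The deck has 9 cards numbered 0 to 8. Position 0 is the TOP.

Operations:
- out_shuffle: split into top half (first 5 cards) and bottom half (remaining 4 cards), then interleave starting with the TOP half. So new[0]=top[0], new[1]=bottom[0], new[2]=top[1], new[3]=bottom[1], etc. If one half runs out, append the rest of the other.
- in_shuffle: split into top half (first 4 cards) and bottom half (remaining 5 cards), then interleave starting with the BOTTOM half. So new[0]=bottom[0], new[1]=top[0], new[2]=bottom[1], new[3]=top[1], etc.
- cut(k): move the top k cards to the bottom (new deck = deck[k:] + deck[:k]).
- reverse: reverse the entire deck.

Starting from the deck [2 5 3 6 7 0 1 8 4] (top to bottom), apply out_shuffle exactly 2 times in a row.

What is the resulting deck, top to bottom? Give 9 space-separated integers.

Answer: 2 8 0 6 5 4 1 7 3

Derivation:
After op 1 (out_shuffle): [2 0 5 1 3 8 6 4 7]
After op 2 (out_shuffle): [2 8 0 6 5 4 1 7 3]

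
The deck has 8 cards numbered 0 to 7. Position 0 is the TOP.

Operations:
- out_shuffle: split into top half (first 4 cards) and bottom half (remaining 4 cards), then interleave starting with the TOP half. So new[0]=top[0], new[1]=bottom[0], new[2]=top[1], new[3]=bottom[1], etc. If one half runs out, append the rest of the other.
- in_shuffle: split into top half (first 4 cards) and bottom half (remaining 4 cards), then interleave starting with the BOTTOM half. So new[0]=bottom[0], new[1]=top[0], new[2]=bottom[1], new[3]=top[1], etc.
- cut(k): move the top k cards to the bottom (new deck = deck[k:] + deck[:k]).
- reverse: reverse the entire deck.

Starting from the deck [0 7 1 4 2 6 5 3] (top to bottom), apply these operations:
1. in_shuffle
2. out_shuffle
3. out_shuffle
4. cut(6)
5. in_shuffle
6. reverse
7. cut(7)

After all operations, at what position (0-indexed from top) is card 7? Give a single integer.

After op 1 (in_shuffle): [2 0 6 7 5 1 3 4]
After op 2 (out_shuffle): [2 5 0 1 6 3 7 4]
After op 3 (out_shuffle): [2 6 5 3 0 7 1 4]
After op 4 (cut(6)): [1 4 2 6 5 3 0 7]
After op 5 (in_shuffle): [5 1 3 4 0 2 7 6]
After op 6 (reverse): [6 7 2 0 4 3 1 5]
After op 7 (cut(7)): [5 6 7 2 0 4 3 1]
Card 7 is at position 2.

Answer: 2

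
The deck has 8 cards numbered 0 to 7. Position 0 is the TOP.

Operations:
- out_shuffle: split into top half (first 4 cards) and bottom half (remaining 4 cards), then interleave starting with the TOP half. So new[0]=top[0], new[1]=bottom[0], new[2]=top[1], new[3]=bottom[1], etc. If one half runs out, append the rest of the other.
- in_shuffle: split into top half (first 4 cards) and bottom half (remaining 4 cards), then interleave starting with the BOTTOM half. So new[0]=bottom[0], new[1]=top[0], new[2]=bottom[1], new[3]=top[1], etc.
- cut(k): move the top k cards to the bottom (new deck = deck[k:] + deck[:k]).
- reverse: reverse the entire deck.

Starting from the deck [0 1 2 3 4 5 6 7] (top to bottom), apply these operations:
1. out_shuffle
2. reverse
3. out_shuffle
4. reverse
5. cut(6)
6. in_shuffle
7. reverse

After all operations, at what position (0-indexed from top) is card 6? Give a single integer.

Answer: 5

Derivation:
After op 1 (out_shuffle): [0 4 1 5 2 6 3 7]
After op 2 (reverse): [7 3 6 2 5 1 4 0]
After op 3 (out_shuffle): [7 5 3 1 6 4 2 0]
After op 4 (reverse): [0 2 4 6 1 3 5 7]
After op 5 (cut(6)): [5 7 0 2 4 6 1 3]
After op 6 (in_shuffle): [4 5 6 7 1 0 3 2]
After op 7 (reverse): [2 3 0 1 7 6 5 4]
Card 6 is at position 5.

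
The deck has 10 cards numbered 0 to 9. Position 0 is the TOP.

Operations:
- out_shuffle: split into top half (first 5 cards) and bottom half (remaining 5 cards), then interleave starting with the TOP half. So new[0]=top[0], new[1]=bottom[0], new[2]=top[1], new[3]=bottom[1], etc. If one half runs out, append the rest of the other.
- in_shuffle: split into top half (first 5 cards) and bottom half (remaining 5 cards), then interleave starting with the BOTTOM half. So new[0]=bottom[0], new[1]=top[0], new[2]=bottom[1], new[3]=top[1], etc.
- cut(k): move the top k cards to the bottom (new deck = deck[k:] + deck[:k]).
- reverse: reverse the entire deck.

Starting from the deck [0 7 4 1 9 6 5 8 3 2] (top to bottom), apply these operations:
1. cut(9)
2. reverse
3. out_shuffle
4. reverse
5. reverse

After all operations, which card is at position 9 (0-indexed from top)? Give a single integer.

After op 1 (cut(9)): [2 0 7 4 1 9 6 5 8 3]
After op 2 (reverse): [3 8 5 6 9 1 4 7 0 2]
After op 3 (out_shuffle): [3 1 8 4 5 7 6 0 9 2]
After op 4 (reverse): [2 9 0 6 7 5 4 8 1 3]
After op 5 (reverse): [3 1 8 4 5 7 6 0 9 2]
Position 9: card 2.

Answer: 2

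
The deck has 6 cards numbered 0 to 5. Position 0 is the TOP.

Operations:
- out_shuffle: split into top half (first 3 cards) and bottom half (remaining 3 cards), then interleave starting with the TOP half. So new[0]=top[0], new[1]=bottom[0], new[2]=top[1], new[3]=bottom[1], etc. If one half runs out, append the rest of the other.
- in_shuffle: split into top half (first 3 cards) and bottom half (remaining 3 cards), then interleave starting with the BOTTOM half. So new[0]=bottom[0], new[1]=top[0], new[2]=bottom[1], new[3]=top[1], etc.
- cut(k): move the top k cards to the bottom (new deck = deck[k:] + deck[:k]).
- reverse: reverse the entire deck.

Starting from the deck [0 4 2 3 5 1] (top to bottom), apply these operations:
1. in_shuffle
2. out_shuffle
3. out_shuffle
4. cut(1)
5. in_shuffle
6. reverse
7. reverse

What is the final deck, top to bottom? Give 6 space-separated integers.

After op 1 (in_shuffle): [3 0 5 4 1 2]
After op 2 (out_shuffle): [3 4 0 1 5 2]
After op 3 (out_shuffle): [3 1 4 5 0 2]
After op 4 (cut(1)): [1 4 5 0 2 3]
After op 5 (in_shuffle): [0 1 2 4 3 5]
After op 6 (reverse): [5 3 4 2 1 0]
After op 7 (reverse): [0 1 2 4 3 5]

Answer: 0 1 2 4 3 5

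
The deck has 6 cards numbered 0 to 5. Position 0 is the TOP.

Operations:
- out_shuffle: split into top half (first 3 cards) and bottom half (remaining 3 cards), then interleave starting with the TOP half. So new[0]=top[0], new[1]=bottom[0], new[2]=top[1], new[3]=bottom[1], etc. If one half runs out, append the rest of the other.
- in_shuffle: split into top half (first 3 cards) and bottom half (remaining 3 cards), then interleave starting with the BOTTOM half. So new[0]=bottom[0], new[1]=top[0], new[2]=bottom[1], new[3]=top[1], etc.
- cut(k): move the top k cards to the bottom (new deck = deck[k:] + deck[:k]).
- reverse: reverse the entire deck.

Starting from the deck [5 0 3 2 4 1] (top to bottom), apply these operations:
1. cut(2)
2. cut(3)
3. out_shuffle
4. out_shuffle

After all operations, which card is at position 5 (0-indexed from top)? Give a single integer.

Answer: 4

Derivation:
After op 1 (cut(2)): [3 2 4 1 5 0]
After op 2 (cut(3)): [1 5 0 3 2 4]
After op 3 (out_shuffle): [1 3 5 2 0 4]
After op 4 (out_shuffle): [1 2 3 0 5 4]
Position 5: card 4.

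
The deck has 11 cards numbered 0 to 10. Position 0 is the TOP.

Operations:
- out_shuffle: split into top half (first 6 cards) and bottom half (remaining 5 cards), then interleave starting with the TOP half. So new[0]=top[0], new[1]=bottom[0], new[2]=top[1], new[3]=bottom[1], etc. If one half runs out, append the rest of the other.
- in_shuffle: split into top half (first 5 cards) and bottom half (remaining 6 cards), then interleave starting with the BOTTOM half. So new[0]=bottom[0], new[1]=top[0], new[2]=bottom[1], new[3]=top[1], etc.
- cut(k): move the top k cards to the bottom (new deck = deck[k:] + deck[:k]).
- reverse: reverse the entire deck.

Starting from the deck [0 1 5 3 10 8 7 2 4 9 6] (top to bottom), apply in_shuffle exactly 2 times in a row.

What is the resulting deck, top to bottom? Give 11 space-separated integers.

After op 1 (in_shuffle): [8 0 7 1 2 5 4 3 9 10 6]
After op 2 (in_shuffle): [5 8 4 0 3 7 9 1 10 2 6]

Answer: 5 8 4 0 3 7 9 1 10 2 6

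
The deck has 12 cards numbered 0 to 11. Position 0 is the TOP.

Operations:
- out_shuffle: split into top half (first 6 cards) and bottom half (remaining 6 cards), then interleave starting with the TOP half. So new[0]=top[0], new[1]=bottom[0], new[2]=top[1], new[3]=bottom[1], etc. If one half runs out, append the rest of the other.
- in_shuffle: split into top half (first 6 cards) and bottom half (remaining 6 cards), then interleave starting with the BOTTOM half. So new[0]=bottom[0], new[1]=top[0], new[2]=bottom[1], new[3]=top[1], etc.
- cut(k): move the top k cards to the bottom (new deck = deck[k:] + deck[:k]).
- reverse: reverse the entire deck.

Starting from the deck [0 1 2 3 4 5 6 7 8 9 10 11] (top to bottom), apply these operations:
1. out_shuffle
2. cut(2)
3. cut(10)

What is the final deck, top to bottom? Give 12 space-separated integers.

After op 1 (out_shuffle): [0 6 1 7 2 8 3 9 4 10 5 11]
After op 2 (cut(2)): [1 7 2 8 3 9 4 10 5 11 0 6]
After op 3 (cut(10)): [0 6 1 7 2 8 3 9 4 10 5 11]

Answer: 0 6 1 7 2 8 3 9 4 10 5 11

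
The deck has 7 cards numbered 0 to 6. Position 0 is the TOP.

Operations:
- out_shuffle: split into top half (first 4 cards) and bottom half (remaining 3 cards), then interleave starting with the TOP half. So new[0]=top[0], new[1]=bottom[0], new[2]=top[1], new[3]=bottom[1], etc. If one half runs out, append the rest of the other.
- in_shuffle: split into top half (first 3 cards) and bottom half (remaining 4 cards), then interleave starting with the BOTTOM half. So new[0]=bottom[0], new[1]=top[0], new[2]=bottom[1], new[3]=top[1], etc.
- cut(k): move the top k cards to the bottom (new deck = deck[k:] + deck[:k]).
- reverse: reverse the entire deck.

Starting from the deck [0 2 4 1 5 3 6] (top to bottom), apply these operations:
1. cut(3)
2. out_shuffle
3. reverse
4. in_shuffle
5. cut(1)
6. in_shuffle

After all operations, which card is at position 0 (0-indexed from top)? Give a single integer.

Answer: 0

Derivation:
After op 1 (cut(3)): [1 5 3 6 0 2 4]
After op 2 (out_shuffle): [1 0 5 2 3 4 6]
After op 3 (reverse): [6 4 3 2 5 0 1]
After op 4 (in_shuffle): [2 6 5 4 0 3 1]
After op 5 (cut(1)): [6 5 4 0 3 1 2]
After op 6 (in_shuffle): [0 6 3 5 1 4 2]
Position 0: card 0.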